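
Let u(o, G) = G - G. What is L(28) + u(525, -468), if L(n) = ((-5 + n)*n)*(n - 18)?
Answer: 6440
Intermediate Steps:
u(o, G) = 0
L(n) = n*(-18 + n)*(-5 + n) (L(n) = (n*(-5 + n))*(-18 + n) = n*(-18 + n)*(-5 + n))
L(28) + u(525, -468) = 28*(90 + 28² - 23*28) + 0 = 28*(90 + 784 - 644) + 0 = 28*230 + 0 = 6440 + 0 = 6440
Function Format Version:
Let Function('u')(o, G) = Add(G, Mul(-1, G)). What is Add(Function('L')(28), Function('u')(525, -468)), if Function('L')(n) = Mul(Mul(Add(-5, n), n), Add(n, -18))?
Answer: 6440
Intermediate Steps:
Function('u')(o, G) = 0
Function('L')(n) = Mul(n, Add(-18, n), Add(-5, n)) (Function('L')(n) = Mul(Mul(n, Add(-5, n)), Add(-18, n)) = Mul(n, Add(-18, n), Add(-5, n)))
Add(Function('L')(28), Function('u')(525, -468)) = Add(Mul(28, Add(90, Pow(28, 2), Mul(-23, 28))), 0) = Add(Mul(28, Add(90, 784, -644)), 0) = Add(Mul(28, 230), 0) = Add(6440, 0) = 6440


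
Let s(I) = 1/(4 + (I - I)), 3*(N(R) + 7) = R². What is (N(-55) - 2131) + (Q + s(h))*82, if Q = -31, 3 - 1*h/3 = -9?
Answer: -21907/6 ≈ -3651.2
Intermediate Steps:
h = 36 (h = 9 - 3*(-9) = 9 + 27 = 36)
N(R) = -7 + R²/3
s(I) = ¼ (s(I) = 1/(4 + 0) = 1/4 = ¼)
(N(-55) - 2131) + (Q + s(h))*82 = ((-7 + (⅓)*(-55)²) - 2131) + (-31 + ¼)*82 = ((-7 + (⅓)*3025) - 2131) - 123/4*82 = ((-7 + 3025/3) - 2131) - 5043/2 = (3004/3 - 2131) - 5043/2 = -3389/3 - 5043/2 = -21907/6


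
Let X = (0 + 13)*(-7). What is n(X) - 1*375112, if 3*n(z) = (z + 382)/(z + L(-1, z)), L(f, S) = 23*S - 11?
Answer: -823370937/2195 ≈ -3.7511e+5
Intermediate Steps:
X = -91 (X = 13*(-7) = -91)
L(f, S) = -11 + 23*S
n(z) = (382 + z)/(3*(-11 + 24*z)) (n(z) = ((z + 382)/(z + (-11 + 23*z)))/3 = ((382 + z)/(-11 + 24*z))/3 = (382 + z)/(3*(-11 + 24*z)))
n(X) - 1*375112 = (382 - 91)/(3*(-11 + 24*(-91))) - 1*375112 = (⅓)*291/(-11 - 2184) - 375112 = (⅓)*291/(-2195) - 375112 = (⅓)*(-1/2195)*291 - 375112 = -97/2195 - 375112 = -823370937/2195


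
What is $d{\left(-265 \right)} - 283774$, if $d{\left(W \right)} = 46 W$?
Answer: $-295964$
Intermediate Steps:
$d{\left(-265 \right)} - 283774 = 46 \left(-265\right) - 283774 = -12190 - 283774 = -295964$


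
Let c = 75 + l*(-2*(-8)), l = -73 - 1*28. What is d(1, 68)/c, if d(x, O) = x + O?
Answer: -3/67 ≈ -0.044776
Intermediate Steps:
d(x, O) = O + x
l = -101 (l = -73 - 28 = -101)
c = -1541 (c = 75 - (-202)*(-8) = 75 - 101*16 = 75 - 1616 = -1541)
d(1, 68)/c = (68 + 1)/(-1541) = 69*(-1/1541) = -3/67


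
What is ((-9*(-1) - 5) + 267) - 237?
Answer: 34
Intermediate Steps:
((-9*(-1) - 5) + 267) - 237 = ((9 - 5) + 267) - 237 = (4 + 267) - 237 = 271 - 237 = 34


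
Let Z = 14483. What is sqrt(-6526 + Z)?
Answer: sqrt(7957) ≈ 89.202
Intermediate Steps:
sqrt(-6526 + Z) = sqrt(-6526 + 14483) = sqrt(7957)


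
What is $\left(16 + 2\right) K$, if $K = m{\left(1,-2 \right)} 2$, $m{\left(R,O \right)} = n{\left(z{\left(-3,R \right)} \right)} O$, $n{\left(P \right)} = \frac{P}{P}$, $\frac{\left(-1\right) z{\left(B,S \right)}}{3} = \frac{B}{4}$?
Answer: $-72$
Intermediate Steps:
$z{\left(B,S \right)} = - \frac{3 B}{4}$ ($z{\left(B,S \right)} = - 3 \frac{B}{4} = - \frac{3 B}{4}$)
$n{\left(P \right)} = 1$
$m{\left(R,O \right)} = O$ ($m{\left(R,O \right)} = 1 O = O$)
$K = -4$ ($K = \left(-2\right) 2 = -4$)
$\left(16 + 2\right) K = \left(16 + 2\right) \left(-4\right) = 18 \left(-4\right) = -72$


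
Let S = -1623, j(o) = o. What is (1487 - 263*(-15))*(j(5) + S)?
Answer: -8788976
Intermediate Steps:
(1487 - 263*(-15))*(j(5) + S) = (1487 - 263*(-15))*(5 - 1623) = (1487 + 3945)*(-1618) = 5432*(-1618) = -8788976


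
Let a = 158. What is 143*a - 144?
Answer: 22450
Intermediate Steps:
143*a - 144 = 143*158 - 144 = 22594 - 144 = 22450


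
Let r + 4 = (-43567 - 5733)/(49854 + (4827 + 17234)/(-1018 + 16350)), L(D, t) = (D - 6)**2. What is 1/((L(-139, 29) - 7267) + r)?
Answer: 764383589/10512576015506 ≈ 7.2711e-5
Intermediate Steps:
L(D, t) = (-6 + D)**2
r = -3813401956/764383589 (r = -4 + (-43567 - 5733)/(49854 + (4827 + 17234)/(-1018 + 16350)) = -4 - 49300/(49854 + 22061/15332) = -4 - 49300/764383589/15332 = -4 - 49300*15332/764383589 = -4 - 755867600/764383589 = -3813401956/764383589 ≈ -4.9889)
1/((L(-139, 29) - 7267) + r) = 1/(((-6 - 139)**2 - 7267) - 3813401956/764383589) = 1/(((-145)**2 - 7267) - 3813401956/764383589) = 1/((21025 - 7267) - 3813401956/764383589) = 1/(13758 - 3813401956/764383589) = 1/(10512576015506/764383589) = 764383589/10512576015506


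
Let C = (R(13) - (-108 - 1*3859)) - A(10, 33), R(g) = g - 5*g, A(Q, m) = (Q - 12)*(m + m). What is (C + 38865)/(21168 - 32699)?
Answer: -42912/11531 ≈ -3.7214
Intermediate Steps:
A(Q, m) = 2*m*(-12 + Q) (A(Q, m) = (-12 + Q)*(2*m) = 2*m*(-12 + Q))
R(g) = -4*g
C = 4047 (C = (-4*13 - (-108 - 1*3859)) - 2*33*(-12 + 10) = (-52 - (-108 - 3859)) - 2*33*(-2) = (-52 - 1*(-3967)) - 1*(-132) = (-52 + 3967) + 132 = 3915 + 132 = 4047)
(C + 38865)/(21168 - 32699) = (4047 + 38865)/(21168 - 32699) = 42912/(-11531) = 42912*(-1/11531) = -42912/11531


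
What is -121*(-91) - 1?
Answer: 11010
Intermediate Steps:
-121*(-91) - 1 = 11011 - 1 = 11010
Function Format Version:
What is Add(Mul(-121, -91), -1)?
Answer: 11010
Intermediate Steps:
Add(Mul(-121, -91), -1) = Add(11011, -1) = 11010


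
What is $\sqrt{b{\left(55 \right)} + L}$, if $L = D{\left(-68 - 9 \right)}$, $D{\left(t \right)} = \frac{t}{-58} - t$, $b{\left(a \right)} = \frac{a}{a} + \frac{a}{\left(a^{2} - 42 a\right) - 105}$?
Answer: $\frac{3 \sqrt{27614090}}{1769} \approx 8.9117$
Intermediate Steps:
$b{\left(a \right)} = 1 + \frac{a}{-105 + a^{2} - 42 a}$
$D{\left(t \right)} = - \frac{59 t}{58}$ ($D{\left(t \right)} = t \left(- \frac{1}{58}\right) - t = - \frac{t}{58} - t = - \frac{59 t}{58}$)
$L = \frac{4543}{58}$ ($L = - \frac{59 \left(-68 - 9\right)}{58} = \left(- \frac{59}{58}\right) \left(-77\right) = \frac{4543}{58} \approx 78.328$)
$\sqrt{b{\left(55 \right)} + L} = \sqrt{\frac{105 - 55^{2} + 41 \cdot 55}{105 - 55^{2} + 42 \cdot 55} + \frac{4543}{58}} = \sqrt{\frac{105 - 3025 + 2255}{105 - 3025 + 2310} + \frac{4543}{58}} = \sqrt{\frac{1}{-610} \left(-665\right) + \frac{4543}{58}} = \sqrt{\left(- \frac{1}{610}\right) \left(-665\right) + \frac{4543}{58}} = \sqrt{\frac{133}{122} + \frac{4543}{58}} = \sqrt{\frac{140490}{1769}} = \frac{3 \sqrt{27614090}}{1769}$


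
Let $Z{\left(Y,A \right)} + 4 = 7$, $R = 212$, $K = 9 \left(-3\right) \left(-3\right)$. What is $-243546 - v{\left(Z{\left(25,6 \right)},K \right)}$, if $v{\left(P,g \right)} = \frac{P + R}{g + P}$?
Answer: $- \frac{20458079}{84} \approx -2.4355 \cdot 10^{5}$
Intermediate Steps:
$K = 81$ ($K = \left(-27\right) \left(-3\right) = 81$)
$Z{\left(Y,A \right)} = 3$ ($Z{\left(Y,A \right)} = -4 + 7 = 3$)
$v{\left(P,g \right)} = \frac{212 + P}{P + g}$ ($v{\left(P,g \right)} = \frac{P + 212}{g + P} = \frac{212 + P}{P + g}$)
$-243546 - v{\left(Z{\left(25,6 \right)},K \right)} = -243546 - \frac{212 + 3}{3 + 81} = -243546 - \frac{1}{84} \cdot 215 = -243546 - \frac{215}{84} = - \frac{20458079}{84}$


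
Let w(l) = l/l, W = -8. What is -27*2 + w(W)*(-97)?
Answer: -151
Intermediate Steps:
w(l) = 1
-27*2 + w(W)*(-97) = -27*2 + 1*(-97) = -54 - 97 = -151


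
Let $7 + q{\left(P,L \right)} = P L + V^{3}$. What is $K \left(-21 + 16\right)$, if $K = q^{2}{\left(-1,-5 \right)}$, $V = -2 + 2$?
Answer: $-20$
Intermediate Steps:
$V = 0$
$q{\left(P,L \right)} = -7 + L P$ ($q{\left(P,L \right)} = -7 + \left(P L + 0^{3}\right) = -7 + \left(L P + 0\right) = -7 + L P$)
$K = 4$ ($K = \left(-7 - -5\right)^{2} = \left(-7 + 5\right)^{2} = \left(-2\right)^{2} = 4$)
$K \left(-21 + 16\right) = 4 \left(-21 + 16\right) = 4 \left(-5\right) = -20$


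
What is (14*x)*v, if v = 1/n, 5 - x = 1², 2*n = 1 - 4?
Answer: -112/3 ≈ -37.333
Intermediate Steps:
n = -3/2 (n = (1 - 4)/2 = (½)*(-3) = -3/2 ≈ -1.5000)
x = 4 (x = 5 - 1*1² = 5 - 1*1 = 5 - 1 = 4)
v = -⅔ (v = 1/(-3/2) = -⅔ ≈ -0.66667)
(14*x)*v = (14*4)*(-⅔) = 56*(-⅔) = -112/3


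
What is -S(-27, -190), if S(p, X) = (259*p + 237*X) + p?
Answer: 52050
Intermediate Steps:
S(p, X) = 237*X + 260*p (S(p, X) = (237*X + 259*p) + p = 237*X + 260*p)
-S(-27, -190) = -(237*(-190) + 260*(-27)) = -(-45030 - 7020) = -1*(-52050) = 52050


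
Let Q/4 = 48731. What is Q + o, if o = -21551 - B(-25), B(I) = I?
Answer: 173398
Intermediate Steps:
Q = 194924 (Q = 4*48731 = 194924)
o = -21526 (o = -21551 - 1*(-25) = -21551 + 25 = -21526)
Q + o = 194924 - 21526 = 173398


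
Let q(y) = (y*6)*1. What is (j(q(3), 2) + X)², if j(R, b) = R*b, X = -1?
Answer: 1225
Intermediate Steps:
q(y) = 6*y (q(y) = (6*y)*1 = 6*y)
(j(q(3), 2) + X)² = ((6*3)*2 - 1)² = (18*2 - 1)² = (36 - 1)² = 35² = 1225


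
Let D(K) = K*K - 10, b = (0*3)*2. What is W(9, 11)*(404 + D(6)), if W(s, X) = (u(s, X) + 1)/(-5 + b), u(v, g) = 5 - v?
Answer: 258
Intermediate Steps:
b = 0 (b = 0*2 = 0)
D(K) = -10 + K**2 (D(K) = K**2 - 10 = -10 + K**2)
W(s, X) = -6/5 + s/5 (W(s, X) = ((5 - s) + 1)/(-5 + 0) = (6 - s)/(-5) = (6 - s)*(-1/5) = -6/5 + s/5)
W(9, 11)*(404 + D(6)) = (-6/5 + (1/5)*9)*(404 + (-10 + 6**2)) = (-6/5 + 9/5)*(404 + (-10 + 36)) = 3*(404 + 26)/5 = (3/5)*430 = 258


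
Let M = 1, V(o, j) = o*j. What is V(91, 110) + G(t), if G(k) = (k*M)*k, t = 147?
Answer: 31619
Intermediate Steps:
V(o, j) = j*o
G(k) = k² (G(k) = (k*1)*k = k*k = k²)
V(91, 110) + G(t) = 110*91 + 147² = 10010 + 21609 = 31619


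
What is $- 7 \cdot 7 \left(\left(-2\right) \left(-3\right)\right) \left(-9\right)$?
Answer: $2646$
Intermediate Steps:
$- 7 \cdot 7 \left(\left(-2\right) \left(-3\right)\right) \left(-9\right) = - 7 \cdot 7 \cdot 6 \left(-9\right) = - 7 \cdot 42 \left(-9\right) = \left(-7\right) \left(-378\right) = 2646$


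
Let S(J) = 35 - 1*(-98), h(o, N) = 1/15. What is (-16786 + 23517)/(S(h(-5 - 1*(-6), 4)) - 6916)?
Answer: -6731/6783 ≈ -0.99233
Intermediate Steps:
h(o, N) = 1/15
S(J) = 133 (S(J) = 35 + 98 = 133)
(-16786 + 23517)/(S(h(-5 - 1*(-6), 4)) - 6916) = (-16786 + 23517)/(133 - 6916) = 6731/(-6783) = 6731*(-1/6783) = -6731/6783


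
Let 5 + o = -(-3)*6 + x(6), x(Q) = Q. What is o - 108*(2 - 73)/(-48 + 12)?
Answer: -194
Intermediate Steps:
o = 19 (o = -5 + (-(-3)*6 + 6) = -5 + (-3*(-6) + 6) = -5 + (18 + 6) = -5 + 24 = 19)
o - 108*(2 - 73)/(-48 + 12) = 19 - 108*(2 - 73)/(-48 + 12) = 19 - (-7668)/(-36) = 19 - (-7668)*(-1)/36 = 19 - 108*71/36 = 19 - 213 = -194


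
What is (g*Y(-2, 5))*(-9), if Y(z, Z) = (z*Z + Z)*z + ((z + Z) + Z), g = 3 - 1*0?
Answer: -486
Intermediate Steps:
g = 3 (g = 3 + 0 = 3)
Y(z, Z) = z + 2*Z + z*(Z + Z*z) (Y(z, Z) = (Z*z + Z)*z + ((Z + z) + Z) = (Z + Z*z)*z + (z + 2*Z) = z*(Z + Z*z) + (z + 2*Z) = z + 2*Z + z*(Z + Z*z))
(g*Y(-2, 5))*(-9) = (3*(-2 + 2*5 + 5*(-2) + 5*(-2)**2))*(-9) = (3*(-2 + 10 - 10 + 5*4))*(-9) = (3*(-2 + 10 - 10 + 20))*(-9) = (3*18)*(-9) = 54*(-9) = -486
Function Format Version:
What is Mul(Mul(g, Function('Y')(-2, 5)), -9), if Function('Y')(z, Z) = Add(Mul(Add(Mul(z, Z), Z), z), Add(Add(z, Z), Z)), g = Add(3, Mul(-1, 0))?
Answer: -486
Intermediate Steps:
g = 3 (g = Add(3, 0) = 3)
Function('Y')(z, Z) = Add(z, Mul(2, Z), Mul(z, Add(Z, Mul(Z, z)))) (Function('Y')(z, Z) = Add(Mul(Add(Mul(Z, z), Z), z), Add(Add(Z, z), Z)) = Add(Mul(Add(Z, Mul(Z, z)), z), Add(z, Mul(2, Z))) = Add(Mul(z, Add(Z, Mul(Z, z))), Add(z, Mul(2, Z))) = Add(z, Mul(2, Z), Mul(z, Add(Z, Mul(Z, z)))))
Mul(Mul(g, Function('Y')(-2, 5)), -9) = Mul(Mul(3, Add(-2, Mul(2, 5), Mul(5, -2), Mul(5, Pow(-2, 2)))), -9) = Mul(Mul(3, Add(-2, 10, -10, Mul(5, 4))), -9) = Mul(Mul(3, Add(-2, 10, -10, 20)), -9) = Mul(Mul(3, 18), -9) = Mul(54, -9) = -486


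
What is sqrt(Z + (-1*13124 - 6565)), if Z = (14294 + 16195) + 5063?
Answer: sqrt(15863) ≈ 125.95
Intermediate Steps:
Z = 35552 (Z = 30489 + 5063 = 35552)
sqrt(Z + (-1*13124 - 6565)) = sqrt(35552 + (-1*13124 - 6565)) = sqrt(35552 + (-13124 - 6565)) = sqrt(35552 - 19689) = sqrt(15863)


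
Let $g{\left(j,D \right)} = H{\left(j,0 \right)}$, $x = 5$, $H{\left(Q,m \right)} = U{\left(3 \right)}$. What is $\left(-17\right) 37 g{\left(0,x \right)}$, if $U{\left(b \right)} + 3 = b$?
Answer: $0$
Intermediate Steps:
$U{\left(b \right)} = -3 + b$
$H{\left(Q,m \right)} = 0$ ($H{\left(Q,m \right)} = -3 + 3 = 0$)
$g{\left(j,D \right)} = 0$
$\left(-17\right) 37 g{\left(0,x \right)} = \left(-17\right) 37 \cdot 0 = \left(-629\right) 0 = 0$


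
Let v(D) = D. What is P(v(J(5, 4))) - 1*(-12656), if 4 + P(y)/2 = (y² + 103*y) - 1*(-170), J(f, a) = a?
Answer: 13844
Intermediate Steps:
P(y) = 332 + 2*y² + 206*y (P(y) = -8 + 2*((y² + 103*y) - 1*(-170)) = -8 + 2*((y² + 103*y) + 170) = -8 + 2*(170 + y² + 103*y) = -8 + (340 + 2*y² + 206*y) = 332 + 2*y² + 206*y)
P(v(J(5, 4))) - 1*(-12656) = (332 + 2*4² + 206*4) - 1*(-12656) = (332 + 2*16 + 824) + 12656 = (332 + 32 + 824) + 12656 = 1188 + 12656 = 13844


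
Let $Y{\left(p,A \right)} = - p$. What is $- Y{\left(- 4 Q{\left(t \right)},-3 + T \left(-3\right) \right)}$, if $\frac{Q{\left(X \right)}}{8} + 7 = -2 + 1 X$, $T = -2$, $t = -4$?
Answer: $416$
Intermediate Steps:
$Q{\left(X \right)} = -72 + 8 X$ ($Q{\left(X \right)} = -56 + 8 \left(-2 + 1 X\right) = -56 + 8 \left(-2 + X\right) = -56 + \left(-16 + 8 X\right) = -72 + 8 X$)
$- Y{\left(- 4 Q{\left(t \right)},-3 + T \left(-3\right) \right)} = - \left(-1\right) \left(- 4 \left(-72 + 8 \left(-4\right)\right)\right) = - \left(-1\right) \left(- 4 \left(-72 - 32\right)\right) = - \left(-1\right) \left(\left(-4\right) \left(-104\right)\right) = - \left(-1\right) 416 = \left(-1\right) \left(-416\right) = 416$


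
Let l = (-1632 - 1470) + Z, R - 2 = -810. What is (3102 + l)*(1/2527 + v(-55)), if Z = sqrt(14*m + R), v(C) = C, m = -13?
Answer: -416952*I*sqrt(110)/2527 ≈ -1730.5*I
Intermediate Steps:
R = -808 (R = 2 - 810 = -808)
Z = 3*I*sqrt(110) (Z = sqrt(14*(-13) - 808) = sqrt(-182 - 808) = sqrt(-990) = 3*I*sqrt(110) ≈ 31.464*I)
l = -3102 + 3*I*sqrt(110) (l = (-1632 - 1470) + 3*I*sqrt(110) = -3102 + 3*I*sqrt(110) ≈ -3102.0 + 31.464*I)
(3102 + l)*(1/2527 + v(-55)) = (3102 + (-3102 + 3*I*sqrt(110)))*(1/2527 - 55) = (3*I*sqrt(110))*(1/2527 - 55) = (3*I*sqrt(110))*(-138984/2527) = -416952*I*sqrt(110)/2527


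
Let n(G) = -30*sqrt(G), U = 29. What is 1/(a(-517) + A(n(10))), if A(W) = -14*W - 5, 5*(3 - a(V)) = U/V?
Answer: 13289485/11787418470119 + 2806534500*sqrt(10)/11787418470119 ≈ 0.00075405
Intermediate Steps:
a(V) = 3 - 29/(5*V)
A(W) = -5 - 14*W
1/(a(-517) + A(n(10))) = 1/((3 - 29/5/(-517)) + (-5 - (-420)*sqrt(10))) = 1/((3 - 29/5*(-1/517)) + (-5 + 420*sqrt(10))) = 1/((3 + 29/2585) + (-5 + 420*sqrt(10))) = 1/(7784/2585 + (-5 + 420*sqrt(10))) = 1/(-5141/2585 + 420*sqrt(10))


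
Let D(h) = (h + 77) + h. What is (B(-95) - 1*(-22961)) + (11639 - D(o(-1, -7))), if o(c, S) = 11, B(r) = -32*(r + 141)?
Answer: 33029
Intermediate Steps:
B(r) = -4512 - 32*r (B(r) = -32*(141 + r) = -4512 - 32*r)
D(h) = 77 + 2*h (D(h) = (77 + h) + h = 77 + 2*h)
(B(-95) - 1*(-22961)) + (11639 - D(o(-1, -7))) = ((-4512 - 32*(-95)) - 1*(-22961)) + (11639 - (77 + 2*11)) = ((-4512 + 3040) + 22961) + (11639 - (77 + 22)) = (-1472 + 22961) + (11639 - 1*99) = 21489 + (11639 - 99) = 21489 + 11540 = 33029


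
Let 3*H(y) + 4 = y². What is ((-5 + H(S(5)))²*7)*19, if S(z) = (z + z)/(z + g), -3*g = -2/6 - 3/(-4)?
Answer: 6218401339/1929375 ≈ 3223.0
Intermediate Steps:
g = -5/36 (g = -(-2/6 - 3/(-4))/3 = -(-2*⅙ - 3*(-¼))/3 = -(-⅓ + ¾)/3 = -⅓*5/12 = -5/36 ≈ -0.13889)
S(z) = 2*z/(-5/36 + z) (S(z) = (z + z)/(z - 5/36) = (2*z)/(-5/36 + z) = 2*z/(-5/36 + z))
H(y) = -4/3 + y²/3
((-5 + H(S(5)))²*7)*19 = ((-5 + (-4/3 + (72*5/(-5 + 36*5))²/3))²*7)*19 = ((-5 + (-4/3 + (72*5/(-5 + 180))²/3))²*7)*19 = ((-5 + (-4/3 + (72*5/175)²/3))²*7)*19 = ((-5 + (-4/3 + (72*5*(1/175))²/3))²*7)*19 = ((-5 + (-4/3 + (72/35)²/3))²*7)*19 = ((-5 + (-4/3 + (⅓)*(5184/1225)))²*7)*19 = ((-5 + (-4/3 + 1728/1225))²*7)*19 = ((-5 + 284/3675)²*7)*19 = ((-18091/3675)²*7)*19 = ((327284281/13505625)*7)*19 = (327284281/1929375)*19 = 6218401339/1929375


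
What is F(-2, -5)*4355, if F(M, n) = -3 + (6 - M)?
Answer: 21775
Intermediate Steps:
F(M, n) = 3 - M
F(-2, -5)*4355 = (3 - 1*(-2))*4355 = (3 + 2)*4355 = 5*4355 = 21775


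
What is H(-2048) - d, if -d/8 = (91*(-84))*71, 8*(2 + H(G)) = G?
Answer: -4342050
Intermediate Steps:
H(G) = -2 + G/8
d = 4341792 (d = -8*91*(-84)*71 = -(-61152)*71 = -8*(-542724) = 4341792)
H(-2048) - d = (-2 + (⅛)*(-2048)) - 1*4341792 = (-2 - 256) - 4341792 = -258 - 4341792 = -4342050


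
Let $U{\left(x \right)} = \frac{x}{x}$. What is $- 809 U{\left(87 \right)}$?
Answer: $-809$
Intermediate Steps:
$U{\left(x \right)} = 1$
$- 809 U{\left(87 \right)} = \left(-809\right) 1 = -809$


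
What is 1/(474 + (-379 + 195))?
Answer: 1/290 ≈ 0.0034483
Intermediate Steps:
1/(474 + (-379 + 195)) = 1/(474 - 184) = 1/290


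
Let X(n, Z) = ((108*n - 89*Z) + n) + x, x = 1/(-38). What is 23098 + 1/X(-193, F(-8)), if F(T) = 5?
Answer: 18855290028/816317 ≈ 23098.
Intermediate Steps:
x = -1/38 ≈ -0.026316
X(n, Z) = -1/38 - 89*Z + 109*n (X(n, Z) = ((108*n - 89*Z) + n) - 1/38 = ((-89*Z + 108*n) + n) - 1/38 = (-89*Z + 109*n) - 1/38 = -1/38 - 89*Z + 109*n)
23098 + 1/X(-193, F(-8)) = 23098 + 1/(-1/38 - 89*5 + 109*(-193)) = 23098 + 1/(-1/38 - 445 - 21037) = 23098 + 1/(-816317/38) = 23098 - 38/816317 = 18855290028/816317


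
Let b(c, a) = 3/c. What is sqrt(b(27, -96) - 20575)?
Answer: I*sqrt(185174)/3 ≈ 143.44*I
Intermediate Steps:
sqrt(b(27, -96) - 20575) = sqrt(3/27 - 20575) = sqrt(3*(1/27) - 20575) = sqrt(1/9 - 20575) = sqrt(-185174/9) = I*sqrt(185174)/3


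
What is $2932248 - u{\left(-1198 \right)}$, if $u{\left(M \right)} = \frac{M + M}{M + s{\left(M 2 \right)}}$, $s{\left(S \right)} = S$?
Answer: $\frac{8796742}{3} \approx 2.9322 \cdot 10^{6}$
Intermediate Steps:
$u{\left(M \right)} = \frac{2}{3}$ ($u{\left(M \right)} = \frac{M + M}{M + M 2} = \frac{2 M}{M + 2 M} = \frac{2 M}{3 M} = 2 M \frac{1}{3 M} = \frac{2}{3}$)
$2932248 - u{\left(-1198 \right)} = 2932248 - \frac{2}{3} = \frac{8796742}{3}$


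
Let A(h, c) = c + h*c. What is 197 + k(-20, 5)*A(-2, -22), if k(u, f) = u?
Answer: -243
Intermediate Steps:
A(h, c) = c + c*h
197 + k(-20, 5)*A(-2, -22) = 197 - (-440)*(1 - 2) = 197 - (-440)*(-1) = 197 - 20*22 = 197 - 440 = -243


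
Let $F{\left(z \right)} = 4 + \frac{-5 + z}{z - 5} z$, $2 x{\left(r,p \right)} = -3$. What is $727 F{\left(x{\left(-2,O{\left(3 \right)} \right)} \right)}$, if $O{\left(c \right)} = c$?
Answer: $\frac{3635}{2} \approx 1817.5$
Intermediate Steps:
$x{\left(r,p \right)} = - \frac{3}{2}$ ($x{\left(r,p \right)} = \frac{1}{2} \left(-3\right) = - \frac{3}{2}$)
$F{\left(z \right)} = 4 + z$ ($F{\left(z \right)} = 4 + \frac{-5 + z}{-5 + z} z = 4 + 1 z = 4 + z$)
$727 F{\left(x{\left(-2,O{\left(3 \right)} \right)} \right)} = 727 \left(4 - \frac{3}{2}\right) = 727 \cdot \frac{5}{2} = \frac{3635}{2}$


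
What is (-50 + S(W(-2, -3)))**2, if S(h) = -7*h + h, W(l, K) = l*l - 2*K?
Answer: 12100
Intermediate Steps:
W(l, K) = l**2 - 2*K
S(h) = -6*h
(-50 + S(W(-2, -3)))**2 = (-50 - 6*((-2)**2 - 2*(-3)))**2 = (-50 - 6*(4 + 6))**2 = (-50 - 6*10)**2 = (-50 - 60)**2 = (-110)**2 = 12100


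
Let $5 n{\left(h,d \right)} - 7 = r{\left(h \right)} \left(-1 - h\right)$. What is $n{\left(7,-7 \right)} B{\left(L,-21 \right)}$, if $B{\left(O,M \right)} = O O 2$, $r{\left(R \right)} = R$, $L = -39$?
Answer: $- \frac{149058}{5} \approx -29812.0$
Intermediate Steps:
$B{\left(O,M \right)} = 2 O^{2}$ ($B{\left(O,M \right)} = O^{2} \cdot 2 = 2 O^{2}$)
$n{\left(h,d \right)} = \frac{7}{5} + \frac{h \left(-1 - h\right)}{5}$
$n{\left(7,-7 \right)} B{\left(L,-21 \right)} = \left(\frac{7}{5} - \frac{7}{5} - \frac{7^{2}}{5}\right) 2 \left(-39\right)^{2} = \left(\frac{7}{5} - \frac{7}{5} - \frac{49}{5}\right) 2 \cdot 1521 = \left(\frac{7}{5} - \frac{7}{5} - \frac{49}{5}\right) 3042 = \left(- \frac{49}{5}\right) 3042 = - \frac{149058}{5}$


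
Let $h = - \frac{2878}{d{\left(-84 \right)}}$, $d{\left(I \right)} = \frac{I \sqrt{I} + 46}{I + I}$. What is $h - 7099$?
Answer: $\frac{- 596316 \sqrt{21} + 78475 i}{23 i + 84 \sqrt{21}} \approx -7061.6 + 625.8 i$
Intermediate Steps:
$d{\left(I \right)} = \frac{46 + I^{\frac{3}{2}}}{2 I}$ ($d{\left(I \right)} = \frac{I^{\frac{3}{2}} + 46}{2 I} = \left(46 + I^{\frac{3}{2}}\right) \frac{1}{2 I} = \frac{46 + I^{\frac{3}{2}}}{2 I}$)
$h = - \frac{2878}{- \frac{23}{84} + i \sqrt{21}}$ ($h = - \frac{2878}{\frac{1}{2} \frac{1}{-84} \left(46 + \left(-84\right)^{\frac{3}{2}}\right)} = - \frac{2878}{\frac{1}{2} \left(- \frac{1}{84}\right) \left(46 - 168 i \sqrt{21}\right)} = - \frac{2878}{- \frac{23}{84} + i \sqrt{21}} \approx 37.391 + 625.8 i$)
$h - 7099 = \left(\frac{5560296}{148705} + \frac{20307168 i \sqrt{21}}{148705}\right) - 7099 = - \frac{1050096499}{148705} + \frac{20307168 i \sqrt{21}}{148705}$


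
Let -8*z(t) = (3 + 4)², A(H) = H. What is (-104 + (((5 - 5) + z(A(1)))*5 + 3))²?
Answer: 1108809/64 ≈ 17325.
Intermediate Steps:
z(t) = -49/8 (z(t) = -(3 + 4)²/8 = -⅛*7² = -⅛*49 = -49/8)
(-104 + (((5 - 5) + z(A(1)))*5 + 3))² = (-104 + (((5 - 5) - 49/8)*5 + 3))² = (-104 + ((0 - 49/8)*5 + 3))² = (-104 + (-49/8*5 + 3))² = (-104 + (-245/8 + 3))² = (-104 - 221/8)² = (-1053/8)² = 1108809/64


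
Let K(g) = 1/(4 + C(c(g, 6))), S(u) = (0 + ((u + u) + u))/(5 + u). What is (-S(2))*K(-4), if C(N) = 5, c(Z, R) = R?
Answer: -2/21 ≈ -0.095238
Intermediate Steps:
S(u) = 3*u/(5 + u) (S(u) = (0 + (2*u + u))/(5 + u) = (0 + 3*u)/(5 + u) = (3*u)/(5 + u) = 3*u/(5 + u))
K(g) = ⅑ (K(g) = 1/(4 + 5) = 1/9 = ⅑)
(-S(2))*K(-4) = -3*2/(5 + 2)*(⅑) = -3*2/7*(⅑) = -1*6/7*(⅑) = -6/7*⅑ = -2/21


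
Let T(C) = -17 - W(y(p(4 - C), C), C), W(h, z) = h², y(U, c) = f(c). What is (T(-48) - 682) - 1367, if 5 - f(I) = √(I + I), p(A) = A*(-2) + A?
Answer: -1995 + 40*I*√6 ≈ -1995.0 + 97.98*I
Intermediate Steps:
p(A) = -A (p(A) = -2*A + A = -A)
f(I) = 5 - √2*√I (f(I) = 5 - √(I + I) = 5 - √(2*I) = 5 - √2*√I)
y(U, c) = 5 - √2*√c
T(C) = -17 - (5 - √2*√C)²
(T(-48) - 682) - 1367 = ((-17 - (-5 + √2*√(-48))²) - 682) - 1367 = ((-17 - (-5 + √2*(4*I*√3))²) - 682) - 1367 = ((-17 - (-5 + 4*I*√6)²) - 682) - 1367 = (-699 - (-5 + 4*I*√6)²) - 1367 = -2066 - (-5 + 4*I*√6)²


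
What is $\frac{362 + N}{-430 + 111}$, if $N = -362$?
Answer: $0$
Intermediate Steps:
$\frac{362 + N}{-430 + 111} = \frac{362 - 362}{-430 + 111} = \frac{0}{-319} = 0 \left(- \frac{1}{319}\right) = 0$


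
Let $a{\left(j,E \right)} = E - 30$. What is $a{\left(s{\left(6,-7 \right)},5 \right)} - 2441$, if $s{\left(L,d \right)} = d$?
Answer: $-2466$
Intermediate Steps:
$a{\left(j,E \right)} = -30 + E$ ($a{\left(j,E \right)} = E - 30 = -30 + E$)
$a{\left(s{\left(6,-7 \right)},5 \right)} - 2441 = \left(-30 + 5\right) - 2441 = -25 - 2441 = -2466$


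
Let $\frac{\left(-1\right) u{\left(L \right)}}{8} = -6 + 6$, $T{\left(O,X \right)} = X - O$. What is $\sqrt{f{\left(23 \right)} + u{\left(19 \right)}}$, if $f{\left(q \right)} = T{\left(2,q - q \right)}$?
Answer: $i \sqrt{2} \approx 1.4142 i$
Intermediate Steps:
$f{\left(q \right)} = -2$ ($f{\left(q \right)} = \left(q - q\right) - 2 = 0 - 2 = -2$)
$u{\left(L \right)} = 0$ ($u{\left(L \right)} = - 8 \left(-6 + 6\right) = \left(-8\right) 0 = 0$)
$\sqrt{f{\left(23 \right)} + u{\left(19 \right)}} = \sqrt{-2 + 0} = \sqrt{-2} = i \sqrt{2}$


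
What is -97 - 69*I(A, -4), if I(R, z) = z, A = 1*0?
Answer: 179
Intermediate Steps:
A = 0
-97 - 69*I(A, -4) = -97 - 69*(-4) = -97 + 276 = 179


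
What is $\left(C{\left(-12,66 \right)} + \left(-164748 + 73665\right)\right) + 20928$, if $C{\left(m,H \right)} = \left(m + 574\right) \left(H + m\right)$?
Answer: $-39807$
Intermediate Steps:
$C{\left(m,H \right)} = \left(574 + m\right) \left(H + m\right)$
$\left(C{\left(-12,66 \right)} + \left(-164748 + 73665\right)\right) + 20928 = \left(\left(\left(-12\right)^{2} + 574 \cdot 66 + 574 \left(-12\right) + 66 \left(-12\right)\right) + \left(-164748 + 73665\right)\right) + 20928 = \left(\left(144 + 37884 - 6888 - 792\right) - 91083\right) + 20928 = \left(30348 - 91083\right) + 20928 = -60735 + 20928 = -39807$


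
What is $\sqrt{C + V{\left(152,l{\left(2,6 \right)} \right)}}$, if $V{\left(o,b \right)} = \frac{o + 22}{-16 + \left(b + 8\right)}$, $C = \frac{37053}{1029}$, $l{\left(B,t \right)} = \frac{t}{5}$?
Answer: $\frac{\sqrt{7230678}}{833} \approx 3.2281$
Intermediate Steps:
$l{\left(B,t \right)} = \frac{t}{5}$ ($l{\left(B,t \right)} = t \frac{1}{5} = \frac{t}{5}$)
$C = \frac{12351}{343}$ ($C = 37053 \cdot \frac{1}{1029} = \frac{12351}{343} \approx 36.009$)
$V{\left(o,b \right)} = \frac{22 + o}{-8 + b}$ ($V{\left(o,b \right)} = \frac{22 + o}{-16 + \left(8 + b\right)} = \frac{22 + o}{-8 + b}$)
$\sqrt{C + V{\left(152,l{\left(2,6 \right)} \right)}} = \sqrt{\frac{12351}{343} + \frac{22 + 152}{-8 + \frac{1}{5} \cdot 6}} = \sqrt{\frac{12351}{343} + \frac{1}{-8 + \frac{6}{5}} \cdot 174} = \sqrt{\frac{12351}{343} + \frac{1}{- \frac{34}{5}} \cdot 174} = \sqrt{\frac{12351}{343} - \frac{435}{17}} = \sqrt{\frac{60762}{5831}} = \frac{\sqrt{7230678}}{833}$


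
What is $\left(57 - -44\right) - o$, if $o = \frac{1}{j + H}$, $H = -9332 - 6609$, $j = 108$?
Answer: $\frac{1599134}{15833} \approx 101.0$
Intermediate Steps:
$H = -15941$ ($H = -9332 - 6609 = -15941$)
$o = - \frac{1}{15833}$ ($o = \frac{1}{108 - 15941} = \frac{1}{-15833} = - \frac{1}{15833} \approx -6.3159 \cdot 10^{-5}$)
$\left(57 - -44\right) - o = \left(57 - -44\right) - - \frac{1}{15833} = \left(57 + 44\right) + \frac{1}{15833} = 101 + \frac{1}{15833} = \frac{1599134}{15833}$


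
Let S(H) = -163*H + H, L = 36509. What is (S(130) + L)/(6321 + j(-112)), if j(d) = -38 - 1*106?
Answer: 15449/6177 ≈ 2.5011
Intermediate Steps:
j(d) = -144 (j(d) = -38 - 106 = -144)
S(H) = -162*H
(S(130) + L)/(6321 + j(-112)) = (-162*130 + 36509)/(6321 - 144) = (-21060 + 36509)/6177 = 15449*(1/6177) = 15449/6177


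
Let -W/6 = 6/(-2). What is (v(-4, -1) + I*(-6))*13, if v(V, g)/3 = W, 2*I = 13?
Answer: 195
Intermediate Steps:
I = 13/2 (I = (½)*13 = 13/2 ≈ 6.5000)
W = 18 (W = -36/(-2) = -36*(-1)/2 = -6*(-3) = 18)
v(V, g) = 54 (v(V, g) = 3*18 = 54)
(v(-4, -1) + I*(-6))*13 = (54 + (13/2)*(-6))*13 = (54 - 39)*13 = 15*13 = 195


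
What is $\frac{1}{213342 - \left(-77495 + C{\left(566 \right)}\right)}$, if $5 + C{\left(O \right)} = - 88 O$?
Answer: $\frac{1}{340650} \approx 2.9356 \cdot 10^{-6}$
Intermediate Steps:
$C{\left(O \right)} = -5 - 88 O$
$\frac{1}{213342 - \left(-77495 + C{\left(566 \right)}\right)} = \frac{1}{213342 + \left(77495 - \left(-5 - 49808\right)\right)} = \frac{1}{213342 + \left(77495 - -49813\right)} = \frac{1}{213342 + \left(77495 + 49813\right)} = \frac{1}{213342 + 127308} = \frac{1}{340650}$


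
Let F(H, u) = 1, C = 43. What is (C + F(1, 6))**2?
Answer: 1936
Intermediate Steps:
(C + F(1, 6))**2 = (43 + 1)**2 = 44**2 = 1936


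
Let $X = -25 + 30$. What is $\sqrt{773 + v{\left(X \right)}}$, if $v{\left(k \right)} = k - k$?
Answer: $\sqrt{773} \approx 27.803$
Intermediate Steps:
$X = 5$
$v{\left(k \right)} = 0$
$\sqrt{773 + v{\left(X \right)}} = \sqrt{773 + 0} = \sqrt{773}$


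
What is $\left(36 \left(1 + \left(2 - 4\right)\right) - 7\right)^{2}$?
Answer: $1849$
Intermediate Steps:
$\left(36 \left(1 + \left(2 - 4\right)\right) - 7\right)^{2} = \left(36 \left(1 - 2\right) - 7\right)^{2} = \left(36 \left(-1\right) - 7\right)^{2} = \left(-36 - 7\right)^{2} = \left(-43\right)^{2} = 1849$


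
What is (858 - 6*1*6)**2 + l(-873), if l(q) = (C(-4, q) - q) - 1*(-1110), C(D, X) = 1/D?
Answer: 2710667/4 ≈ 6.7767e+5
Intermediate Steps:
l(q) = 4439/4 - q (l(q) = (1/(-4) - q) - 1*(-1110) = (-1/4 - q) + 1110 = 4439/4 - q)
(858 - 6*1*6)**2 + l(-873) = (858 - 6*1*6)**2 + (4439/4 - 1*(-873)) = (858 - 6*6)**2 + (4439/4 + 873) = (858 - 36)**2 + 7931/4 = 822**2 + 7931/4 = 675684 + 7931/4 = 2710667/4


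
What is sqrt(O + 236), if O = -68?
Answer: 2*sqrt(42) ≈ 12.961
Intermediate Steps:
sqrt(O + 236) = sqrt(-68 + 236) = sqrt(168) = 2*sqrt(42)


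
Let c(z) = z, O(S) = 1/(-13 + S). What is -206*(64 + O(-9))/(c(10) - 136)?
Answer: 6901/66 ≈ 104.56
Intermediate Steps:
-206*(64 + O(-9))/(c(10) - 136) = -206*(64 + 1/(-13 - 9))/(10 - 136) = -206*(64 + 1/(-22))/(-126) = -206*(64 - 1/22)*(-1)/126 = -144921*(-1)/(11*126) = -206*(-67/132) = 6901/66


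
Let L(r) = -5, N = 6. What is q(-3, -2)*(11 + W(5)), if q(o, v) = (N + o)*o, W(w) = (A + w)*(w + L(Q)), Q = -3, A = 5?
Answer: -99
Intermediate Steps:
W(w) = (-5 + w)*(5 + w) (W(w) = (5 + w)*(w - 5) = (5 + w)*(-5 + w) = (-5 + w)*(5 + w))
q(o, v) = o*(6 + o) (q(o, v) = (6 + o)*o = o*(6 + o))
q(-3, -2)*(11 + W(5)) = (-3*(6 - 3))*(11 + (-25 + 5²)) = (-3*3)*(11 + (-25 + 25)) = -9*(11 + 0) = -9*11 = -99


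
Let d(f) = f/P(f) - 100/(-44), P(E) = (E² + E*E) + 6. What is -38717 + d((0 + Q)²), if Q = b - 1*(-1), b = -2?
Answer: -3406885/88 ≈ -38715.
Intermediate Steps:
Q = -1 (Q = -2 - 1*(-1) = -2 + 1 = -1)
P(E) = 6 + 2*E² (P(E) = (E² + E²) + 6 = 2*E² + 6 = 6 + 2*E²)
d(f) = 25/11 + f/(6 + 2*f²) (d(f) = f/(6 + 2*f²) - 100/(-44) = f/(6 + 2*f²) - 100*(-1/44) = f/(6 + 2*f²) + 25/11 = 25/11 + f/(6 + 2*f²))
-38717 + d((0 + Q)²) = -38717 + (150 + 11*(0 - 1)² + 50*((0 - 1)²)²)/(22*(3 + ((0 - 1)²)²)) = -38717 + (150 + 11*(-1)² + 50*((-1)²)²)/(22*(3 + ((-1)²)²)) = -38717 + (150 + 11*1 + 50*1²)/(22*(3 + 1²)) = -38717 + (150 + 11 + 50*1)/(22*(3 + 1)) = -38717 + (1/22)*(150 + 11 + 50)/4 = -38717 + (1/22)*(¼)*211 = -38717 + 211/88 = -3406885/88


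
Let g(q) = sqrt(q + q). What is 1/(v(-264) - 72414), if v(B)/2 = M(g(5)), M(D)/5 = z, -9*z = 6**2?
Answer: -1/72454 ≈ -1.3802e-5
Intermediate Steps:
z = -4 (z = -1/9*6**2 = -1/9*36 = -4)
g(q) = sqrt(2)*sqrt(q) (g(q) = sqrt(2*q) = sqrt(2)*sqrt(q))
M(D) = -20 (M(D) = 5*(-4) = -20)
v(B) = -40 (v(B) = 2*(-20) = -40)
1/(v(-264) - 72414) = 1/(-40 - 72414) = 1/(-72454) = -1/72454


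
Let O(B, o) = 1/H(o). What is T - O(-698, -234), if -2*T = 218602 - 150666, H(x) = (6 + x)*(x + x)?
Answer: -3624521473/106704 ≈ -33968.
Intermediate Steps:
H(x) = 2*x*(6 + x) (H(x) = (6 + x)*(2*x) = 2*x*(6 + x))
O(B, o) = 1/(2*o*(6 + o))
T = -33968 (T = -(218602 - 150666)/2 = -½*67936 = -33968)
T - O(-698, -234) = -33968 - 1/(2*(-234)*(6 - 234)) = -33968 - (-1)/(2*234*(-228)) = -33968 - (-1)*(-1)/(2*234*228) = -33968 - 1*1/106704 = -33968 - 1/106704 = -3624521473/106704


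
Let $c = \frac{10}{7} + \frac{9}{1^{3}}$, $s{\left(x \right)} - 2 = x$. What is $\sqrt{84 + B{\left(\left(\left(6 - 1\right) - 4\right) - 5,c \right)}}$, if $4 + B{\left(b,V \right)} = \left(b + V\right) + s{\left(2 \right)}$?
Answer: $\frac{\sqrt{4431}}{7} \approx 9.5094$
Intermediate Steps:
$s{\left(x \right)} = 2 + x$
$c = \frac{73}{7}$ ($c = 10 \cdot \frac{1}{7} + \frac{9}{1} = \frac{10}{7} + 9 \cdot 1 = \frac{10}{7} + 9 = \frac{73}{7} \approx 10.429$)
$B{\left(b,V \right)} = V + b$ ($B{\left(b,V \right)} = -4 + \left(\left(b + V\right) + \left(2 + 2\right)\right) = -4 + \left(\left(V + b\right) + 4\right) = -4 + \left(4 + V + b\right) = V + b$)
$\sqrt{84 + B{\left(\left(\left(6 - 1\right) - 4\right) - 5,c \right)}} = \sqrt{84 + \left(\frac{73}{7} + \left(\left(\left(6 - 1\right) - 4\right) - 5\right)\right)} = \sqrt{84 + \left(\frac{73}{7} + \left(\left(5 - 4\right) - 5\right)\right)} = \sqrt{84 + \left(\frac{73}{7} + \left(1 - 5\right)\right)} = \sqrt{84 + \left(\frac{73}{7} - 4\right)} = \sqrt{84 + \frac{45}{7}} = \sqrt{\frac{633}{7}} = \frac{\sqrt{4431}}{7}$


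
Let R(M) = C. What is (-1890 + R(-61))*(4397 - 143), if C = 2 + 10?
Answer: -7989012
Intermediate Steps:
C = 12
R(M) = 12
(-1890 + R(-61))*(4397 - 143) = (-1890 + 12)*(4397 - 143) = -1878*4254 = -7989012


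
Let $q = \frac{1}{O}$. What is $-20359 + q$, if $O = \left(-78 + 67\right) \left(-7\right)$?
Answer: $- \frac{1567642}{77} \approx -20359.0$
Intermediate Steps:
$O = 77$ ($O = \left(-11\right) \left(-7\right) = 77$)
$q = \frac{1}{77} \approx 0.012987$
$-20359 + q = -20359 + \frac{1}{77} = - \frac{1567642}{77}$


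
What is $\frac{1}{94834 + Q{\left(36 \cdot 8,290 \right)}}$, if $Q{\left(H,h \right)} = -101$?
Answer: $\frac{1}{94733} \approx 1.0556 \cdot 10^{-5}$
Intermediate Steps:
$\frac{1}{94834 + Q{\left(36 \cdot 8,290 \right)}} = \frac{1}{94834 - 101} = \frac{1}{94733}$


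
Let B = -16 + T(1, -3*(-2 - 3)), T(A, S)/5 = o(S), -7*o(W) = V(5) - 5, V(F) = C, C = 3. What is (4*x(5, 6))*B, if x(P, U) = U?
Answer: -2448/7 ≈ -349.71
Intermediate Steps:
V(F) = 3
o(W) = 2/7 (o(W) = -(3 - 5)/7 = -⅐*(-2) = 2/7)
T(A, S) = 10/7 (T(A, S) = 5*(2/7) = 10/7)
B = -102/7 (B = -16 + 10/7 = -102/7 ≈ -14.571)
(4*x(5, 6))*B = (4*6)*(-102/7) = 24*(-102/7) = -2448/7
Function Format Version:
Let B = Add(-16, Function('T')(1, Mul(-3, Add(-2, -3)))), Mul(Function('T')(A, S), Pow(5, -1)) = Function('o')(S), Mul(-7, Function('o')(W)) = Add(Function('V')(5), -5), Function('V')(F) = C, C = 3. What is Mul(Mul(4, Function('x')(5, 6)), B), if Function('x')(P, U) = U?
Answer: Rational(-2448, 7) ≈ -349.71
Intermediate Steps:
Function('V')(F) = 3
Function('o')(W) = Rational(2, 7) (Function('o')(W) = Mul(Rational(-1, 7), Add(3, -5)) = Mul(Rational(-1, 7), -2) = Rational(2, 7))
Function('T')(A, S) = Rational(10, 7) (Function('T')(A, S) = Mul(5, Rational(2, 7)) = Rational(10, 7))
B = Rational(-102, 7) (B = Add(-16, Rational(10, 7)) = Rational(-102, 7) ≈ -14.571)
Mul(Mul(4, Function('x')(5, 6)), B) = Mul(Mul(4, 6), Rational(-102, 7)) = Mul(24, Rational(-102, 7)) = Rational(-2448, 7)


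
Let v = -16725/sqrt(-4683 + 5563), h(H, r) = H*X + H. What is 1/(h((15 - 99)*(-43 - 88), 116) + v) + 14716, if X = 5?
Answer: 1254388120188660/85239747139 + 4460*sqrt(55)/255719241417 ≈ 14716.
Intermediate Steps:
h(H, r) = 6*H (h(H, r) = H*5 + H = 5*H + H = 6*H)
v = -3345*sqrt(55)/44 (v = -16725*sqrt(55)/220 = -3345*sqrt(55)/44 ≈ -563.80)
1/(h((15 - 99)*(-43 - 88), 116) + v) + 14716 = 1/(6*((15 - 99)*(-43 - 88)) - 3345*sqrt(55)/44) + 14716 = 1/(6*(-84*(-131)) - 3345*sqrt(55)/44) + 14716 = 1/(6*11004 - 3345*sqrt(55)/44) + 14716 = 1/(66024 - 3345*sqrt(55)/44) + 14716 = 14716 + 1/(66024 - 3345*sqrt(55)/44)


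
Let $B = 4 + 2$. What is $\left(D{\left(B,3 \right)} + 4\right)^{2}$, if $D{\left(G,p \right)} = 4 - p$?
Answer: $25$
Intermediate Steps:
$B = 6$
$\left(D{\left(B,3 \right)} + 4\right)^{2} = \left(\left(4 - 3\right) + 4\right)^{2} = \left(1 + 4\right)^{2} = 5^{2} = 25$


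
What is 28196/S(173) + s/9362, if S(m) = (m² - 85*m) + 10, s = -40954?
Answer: -89980571/35655177 ≈ -2.5236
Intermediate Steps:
S(m) = 10 + m² - 85*m
28196/S(173) + s/9362 = 28196/(10 + 173² - 85*173) - 40954/9362 = 28196/(10 + 29929 - 14705) - 40954*1/9362 = 28196/15234 - 20477/4681 = 28196*(1/15234) - 20477/4681 = 14098/7617 - 20477/4681 = -89980571/35655177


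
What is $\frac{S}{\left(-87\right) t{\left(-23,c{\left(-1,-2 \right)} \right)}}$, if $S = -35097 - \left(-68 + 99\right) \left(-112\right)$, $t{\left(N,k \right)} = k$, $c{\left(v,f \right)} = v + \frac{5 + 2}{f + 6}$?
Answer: $\frac{126500}{261} \approx 484.67$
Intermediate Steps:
$c{\left(v,f \right)} = v + \frac{7}{6 + f}$
$S = -31625$ ($S = -35097 - 31 \left(-112\right) = -35097 - -3472 = -35097 + 3472 = -31625$)
$\frac{S}{\left(-87\right) t{\left(-23,c{\left(-1,-2 \right)} \right)}} = - \frac{31625}{\left(-87\right) \frac{7 + 6 \left(-1\right) - -2}{6 - 2}} = - \frac{31625}{\left(-87\right) \frac{7 - 6 + 2}{4}} = - \frac{31625}{\left(-87\right) \frac{1}{4} \cdot 3} = - \frac{31625}{\left(-87\right) \frac{3}{4}} = - \frac{31625}{- \frac{261}{4}} = \left(-31625\right) \left(- \frac{4}{261}\right) = \frac{126500}{261}$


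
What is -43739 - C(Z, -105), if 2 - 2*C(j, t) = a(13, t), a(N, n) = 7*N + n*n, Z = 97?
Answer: -38182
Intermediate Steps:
a(N, n) = n² + 7*N (a(N, n) = 7*N + n² = n² + 7*N)
C(j, t) = -89/2 - t²/2 (C(j, t) = 1 - (t² + 7*13)/2 = 1 - (t² + 91)/2 = 1 - (91 + t²)/2 = 1 + (-91/2 - t²/2) = -89/2 - t²/2)
-43739 - C(Z, -105) = -43739 - (-89/2 - ½*(-105)²) = -43739 - (-89/2 - ½*11025) = -43739 - (-89/2 - 11025/2) = -43739 - 1*(-5557) = -43739 + 5557 = -38182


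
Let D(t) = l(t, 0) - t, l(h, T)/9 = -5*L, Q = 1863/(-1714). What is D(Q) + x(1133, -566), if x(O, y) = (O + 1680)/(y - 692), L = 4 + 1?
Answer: -121906382/539053 ≈ -226.15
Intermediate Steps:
Q = -1863/1714 (Q = 1863*(-1/1714) = -1863/1714 ≈ -1.0869)
L = 5
l(h, T) = -225 (l(h, T) = 9*(-5*5) = 9*(-25) = -225)
x(O, y) = (1680 + O)/(-692 + y)
D(t) = -225 - t
D(Q) + x(1133, -566) = (-225 - 1*(-1863/1714)) + (1680 + 1133)/(-692 - 566) = (-225 + 1863/1714) + 2813/(-1258) = -383787/1714 - 1/1258*2813 = -383787/1714 - 2813/1258 = -121906382/539053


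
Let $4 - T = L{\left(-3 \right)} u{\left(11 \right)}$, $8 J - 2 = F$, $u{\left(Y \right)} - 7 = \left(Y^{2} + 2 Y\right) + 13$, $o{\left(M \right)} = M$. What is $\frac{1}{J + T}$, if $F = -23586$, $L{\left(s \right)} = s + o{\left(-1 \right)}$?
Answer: $- \frac{1}{2292} \approx -0.0004363$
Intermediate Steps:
$u{\left(Y \right)} = 20 + Y^{2} + 2 Y$ ($u{\left(Y \right)} = 7 + \left(\left(Y^{2} + 2 Y\right) + 13\right) = 7 + \left(13 + Y^{2} + 2 Y\right) = 20 + Y^{2} + 2 Y$)
$L{\left(s \right)} = -1 + s$ ($L{\left(s \right)} = s - 1 = -1 + s$)
$J = -2948$ ($J = \frac{1}{4} + \frac{1}{8} \left(-23586\right) = \frac{1}{4} - \frac{11793}{4} = -2948$)
$T = 656$ ($T = 4 - \left(-1 - 3\right) \left(20 + 11^{2} + 2 \cdot 11\right) = 4 - - 4 \left(20 + 121 + 22\right) = 4 - \left(-4\right) 163 = 4 - -652 = 4 + 652 = 656$)
$\frac{1}{J + T} = \frac{1}{-2948 + 656} = \frac{1}{-2292} = - \frac{1}{2292}$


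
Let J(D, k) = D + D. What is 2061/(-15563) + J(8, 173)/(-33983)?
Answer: -70287971/528877429 ≈ -0.13290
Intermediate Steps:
J(D, k) = 2*D
2061/(-15563) + J(8, 173)/(-33983) = 2061/(-15563) + (2*8)/(-33983) = 2061*(-1/15563) + 16*(-1/33983) = -2061/15563 - 16/33983 = -70287971/528877429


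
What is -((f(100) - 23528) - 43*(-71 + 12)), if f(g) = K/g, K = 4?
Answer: 524774/25 ≈ 20991.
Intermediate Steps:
f(g) = 4/g
-((f(100) - 23528) - 43*(-71 + 12)) = -((4/100 - 23528) - 43*(-71 + 12)) = -((4*(1/100) - 23528) - 43*(-59)) = -((1/25 - 23528) + 2537) = -(-588199/25 + 2537) = -1*(-524774/25) = 524774/25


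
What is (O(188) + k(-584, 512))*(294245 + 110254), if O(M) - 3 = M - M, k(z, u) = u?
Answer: 208316985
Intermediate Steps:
O(M) = 3 (O(M) = 3 + (M - M) = 3 + 0 = 3)
(O(188) + k(-584, 512))*(294245 + 110254) = (3 + 512)*(294245 + 110254) = 515*404499 = 208316985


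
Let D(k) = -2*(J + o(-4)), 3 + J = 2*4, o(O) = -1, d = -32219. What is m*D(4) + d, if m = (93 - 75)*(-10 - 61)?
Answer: -21995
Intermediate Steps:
J = 5 (J = -3 + 2*4 = -3 + 8 = 5)
D(k) = -8 (D(k) = -2*(5 - 1) = -2*4 = -8)
m = -1278 (m = 18*(-71) = -1278)
m*D(4) + d = -1278*(-8) - 32219 = 10224 - 32219 = -21995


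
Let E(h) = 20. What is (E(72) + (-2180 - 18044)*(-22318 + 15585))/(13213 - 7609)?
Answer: 11347351/467 ≈ 24298.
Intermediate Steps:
(E(72) + (-2180 - 18044)*(-22318 + 15585))/(13213 - 7609) = (20 + (-2180 - 18044)*(-22318 + 15585))/(13213 - 7609) = (20 - 20224*(-6733))/5604 = (20 + 136168192)*(1/5604) = 136168212*(1/5604) = 11347351/467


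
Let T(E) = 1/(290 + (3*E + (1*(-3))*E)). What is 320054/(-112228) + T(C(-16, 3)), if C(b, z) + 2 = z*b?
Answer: -11587929/4068265 ≈ -2.8484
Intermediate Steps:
C(b, z) = -2 + b*z (C(b, z) = -2 + z*b = -2 + b*z)
T(E) = 1/290 (T(E) = 1/(290 + (3*E - 3*E)) = 1/(290 + 0) = 1/290)
320054/(-112228) + T(C(-16, 3)) = 320054/(-112228) + 1/290 = 320054*(-1/112228) + 1/290 = -160027/56114 + 1/290 = -11587929/4068265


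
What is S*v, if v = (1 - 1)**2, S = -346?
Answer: 0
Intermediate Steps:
v = 0 (v = 0**2 = 0)
S*v = -346*0 = 0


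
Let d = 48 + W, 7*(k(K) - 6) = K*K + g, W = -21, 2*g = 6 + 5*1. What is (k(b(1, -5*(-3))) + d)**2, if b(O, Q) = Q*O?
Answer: 851929/196 ≈ 4346.6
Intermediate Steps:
g = 11/2 (g = (6 + 5*1)/2 = (6 + 5)/2 = (1/2)*11 = 11/2 ≈ 5.5000)
b(O, Q) = O*Q
k(K) = 95/14 + K**2/7 (k(K) = 6 + (K*K + 11/2)/7 = 6 + (K**2 + 11/2)/7 = 6 + (11/2 + K**2)/7 = 6 + (11/14 + K**2/7) = 95/14 + K**2/7)
d = 27 (d = 48 - 21 = 27)
(k(b(1, -5*(-3))) + d)**2 = ((95/14 + (1*(-5*(-3)))**2/7) + 27)**2 = ((95/14 + (1*15)**2/7) + 27)**2 = ((95/14 + (1/7)*15**2) + 27)**2 = ((95/14 + (1/7)*225) + 27)**2 = ((95/14 + 225/7) + 27)**2 = (545/14 + 27)**2 = (923/14)**2 = 851929/196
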